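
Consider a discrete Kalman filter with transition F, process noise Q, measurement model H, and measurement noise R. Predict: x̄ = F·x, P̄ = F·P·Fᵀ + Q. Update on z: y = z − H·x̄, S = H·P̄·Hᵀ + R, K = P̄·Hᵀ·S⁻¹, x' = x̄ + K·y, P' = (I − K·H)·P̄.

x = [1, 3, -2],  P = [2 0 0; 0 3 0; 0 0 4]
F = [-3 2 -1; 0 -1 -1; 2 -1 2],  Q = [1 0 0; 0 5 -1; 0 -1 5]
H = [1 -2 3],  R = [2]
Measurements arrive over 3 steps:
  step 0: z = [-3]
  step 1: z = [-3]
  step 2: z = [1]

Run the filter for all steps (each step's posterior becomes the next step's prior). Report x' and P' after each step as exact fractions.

step 0: x' = [430/99, -47/27, -1075/297], P' = [986/33 -70/9 -1508/99; -70/9 148/27 166/27; -1508/99 166/27 2780/297]
step 1: x' = [-487287/63170, 25621/12634, 36495/12634], P' = [14643277/63170 -590095/12634 -1365667/12634; -590095/12634 161525/12634 301841/12634; -1365667/12634 301841/12634 656221/12634]
step 2: x' = [135650122/5020271, -29310932/5020271, -63110483/5020271], P' = [7619195791/5020271 -1484277598/5020271 -3524457113/5020271; -1484277598/5020271 918346291/15060813 697206424/5020271; -3524457113/5020271 697206424/5020271 1638045353/5020271]

step 0: x̄ = F·x = [5, -1, -5]
step 0: P̄ = F·P·Fᵀ + Q = [35 -2 -26; -2 12 -6; -26 -6 32]
step 0: y = z − H·x̄ = [5]
step 0: S = H·P̄·Hᵀ + R = [297]
step 0: K = P̄·Hᵀ·S⁻¹ = [-13/99; -4/27; 82/297]
step 0: x' = x̄ + K·y = [430/99, -47/27, -1075/297]
step 0: P' = (I − K·H)·P̄ = [986/33 -70/9 -1508/99; -70/9 148/27 166/27; -1508/99 166/27 2780/297]
step 1: x̄ = F·x = [-3829/297, 1592/297, 947/297]
step 1: P̄ = F·P·Fᵀ + Q = [82727/297 -22804/297 -32908/297; -22804/297 9545/297 7613/297; -32908/297 7613/297 15473/297]
step 1: y = z − H·x̄ = [3281/297]
step 1: S = H·P̄·Hᵀ + R = [63170/297]
step 1: K = P̄·Hᵀ·S⁻¹ = [29611/63170; -3811/12634; -343/12634]
step 1: x' = x̄ + K·y = [-487287/63170, 25621/12634, 36495/12634]
step 1: P' = (I − K·H)·P̄ = [14643277/63170 -590095/12634 -1365667/12634; -590095/12634 161525/12634 301841/12634; -1365667/12634 301841/12634 656221/12634]
step 2: x̄ = F·x = [767798/31585, -31058/6317, -737729/63170]
step 2: P̄ = F·P·Fᵀ + Q = [63381569/31585 -2917978/6317 -27258871/31585; -2917978/6317 742299/6317 1223066/6317; -27258871/31585 1223066/6317 23959403/63170]
step 2: y = z − H·x̄ = [119601/63170]
step 2: S = H·P̄·Hᵀ + R = [15060813/63170]
step 2: K = P̄·Hᵀ·S⁻¹ = [7189824/5020271; -7333780/15060813; -2366951/5020271]
step 2: x' = x̄ + K·y = [135650122/5020271, -29310932/5020271, -63110483/5020271]
step 2: P' = (I − K·H)·P̄ = [7619195791/5020271 -1484277598/5020271 -3524457113/5020271; -1484277598/5020271 918346291/15060813 697206424/5020271; -3524457113/5020271 697206424/5020271 1638045353/5020271]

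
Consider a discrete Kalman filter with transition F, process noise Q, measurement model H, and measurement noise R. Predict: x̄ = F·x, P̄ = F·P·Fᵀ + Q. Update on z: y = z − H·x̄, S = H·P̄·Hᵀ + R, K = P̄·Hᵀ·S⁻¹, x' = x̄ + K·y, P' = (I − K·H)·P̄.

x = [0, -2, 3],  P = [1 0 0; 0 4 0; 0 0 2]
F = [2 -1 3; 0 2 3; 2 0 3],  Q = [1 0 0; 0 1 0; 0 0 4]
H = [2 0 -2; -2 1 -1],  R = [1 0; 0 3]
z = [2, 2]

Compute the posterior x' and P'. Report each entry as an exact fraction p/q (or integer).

x' = [718/753, 5131/1506, -3/251]
P' = [5009/1506 26813/3012 835/251; 26813/3012 160715/6024 4595/502; 835/251 4595/502 896/251]

x̄ = F·x = [11, 5, 9]
P̄ = F·P·Fᵀ + Q = [27 10 22; 10 35 18; 22 18 26]
y = z − H·x̄ = [-2, 28]
S = H·P̄·Hᵀ + R = [37 -28; -28 184]
K = P̄·Hᵀ·S⁻¹ = [-1/753 -1081/3012; -757/1506 -559/6024; -122/251 -179/502]
x' = x̄ + K·y = [718/753, 5131/1506, -3/251]
P' = (I − K·H)·P̄ = [5009/1506 26813/3012 835/251; 26813/3012 160715/6024 4595/502; 835/251 4595/502 896/251]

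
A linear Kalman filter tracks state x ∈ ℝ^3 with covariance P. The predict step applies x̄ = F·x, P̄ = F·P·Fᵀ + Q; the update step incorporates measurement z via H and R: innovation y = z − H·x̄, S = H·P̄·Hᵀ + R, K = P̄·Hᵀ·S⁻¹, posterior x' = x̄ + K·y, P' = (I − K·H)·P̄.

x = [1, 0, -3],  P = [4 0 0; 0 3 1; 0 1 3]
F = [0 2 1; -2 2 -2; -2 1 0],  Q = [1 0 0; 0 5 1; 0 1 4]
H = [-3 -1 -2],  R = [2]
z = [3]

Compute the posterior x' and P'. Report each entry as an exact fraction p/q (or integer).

x' = [-1041/503, 2558/503, -478/503]
P' = [3976/503 -5086/503 -3343/503; -5086/503 10330/503 2555/503; -3343/503 2555/503 3825/503]

x̄ = F·x = [-3, 4, -2]
P̄ = F·P·Fᵀ + Q = [20 4 7; 4 37 21; 7 21 23]
y = z − H·x̄ = [-6]
S = H·P̄·Hᵀ + R = [503]
K = P̄·Hᵀ·S⁻¹ = [-78/503; -91/503; -88/503]
x' = x̄ + K·y = [-1041/503, 2558/503, -478/503]
P' = (I − K·H)·P̄ = [3976/503 -5086/503 -3343/503; -5086/503 10330/503 2555/503; -3343/503 2555/503 3825/503]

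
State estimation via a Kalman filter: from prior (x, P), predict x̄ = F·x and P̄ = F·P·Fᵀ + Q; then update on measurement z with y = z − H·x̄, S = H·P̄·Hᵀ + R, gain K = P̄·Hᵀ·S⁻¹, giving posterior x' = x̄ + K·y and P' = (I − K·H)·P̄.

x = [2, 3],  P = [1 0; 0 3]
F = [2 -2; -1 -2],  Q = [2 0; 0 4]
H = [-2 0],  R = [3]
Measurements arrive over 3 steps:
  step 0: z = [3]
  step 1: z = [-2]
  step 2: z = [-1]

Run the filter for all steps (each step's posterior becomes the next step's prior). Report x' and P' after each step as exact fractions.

step 0: x̄ = F·x = [-2, -8]
step 0: P̄ = F·P·Fᵀ + Q = [18 10; 10 17]
step 0: y = z − H·x̄ = [-1]
step 0: S = H·P̄·Hᵀ + R = [75]
step 0: K = P̄·Hᵀ·S⁻¹ = [-12/25; -4/15]
step 0: x' = x̄ + K·y = [-38/25, -116/15]
step 0: P' = (I − K·H)·P̄ = [18/25 2/5; 2/5 35/3]
step 1: x̄ = F·x = [932/75, 1274/75]
step 1: P̄ = F·P·Fᵀ + Q = [3626/75 3332/75; 3332/75 3974/75]
step 1: y = z − H·x̄ = [1714/75]
step 1: S = H·P̄·Hᵀ + R = [14729/75]
step 1: K = P̄·Hᵀ·S⁻¹ = [-7252/14729; -6664/14729]
step 1: x' = x̄ + K·y = [17300/14729, 97902/14729]
step 1: P' = (I − K·H)·P̄ = [10878/14729 9996/14729; 9996/14729 188322/14729]
step 2: x̄ = F·x = [-161204/14729, -213104/14729]
step 2: P̄ = F·P·Fᵀ + Q = [746290/14729 711540/14729; 711540/14729 863066/14729]
step 2: y = z − H·x̄ = [-337137/14729]
step 2: S = H·P̄·Hᵀ + R = [3029347/14729]
step 2: K = P̄·Hᵀ·S⁻¹ = [-1492580/3029347; -1423080/3029347]
step 2: x' = x̄ + K·y = [1008968/3029347, -11256232/3029347]
step 2: P' = (I − K·H)·P̄ = [2238870/3029347 2134620/3029347; 2134620/3029347 40014238/3029347]

step 0: x' = [-38/25, -116/15], P' = [18/25 2/5; 2/5 35/3]
step 1: x' = [17300/14729, 97902/14729], P' = [10878/14729 9996/14729; 9996/14729 188322/14729]
step 2: x' = [1008968/3029347, -11256232/3029347], P' = [2238870/3029347 2134620/3029347; 2134620/3029347 40014238/3029347]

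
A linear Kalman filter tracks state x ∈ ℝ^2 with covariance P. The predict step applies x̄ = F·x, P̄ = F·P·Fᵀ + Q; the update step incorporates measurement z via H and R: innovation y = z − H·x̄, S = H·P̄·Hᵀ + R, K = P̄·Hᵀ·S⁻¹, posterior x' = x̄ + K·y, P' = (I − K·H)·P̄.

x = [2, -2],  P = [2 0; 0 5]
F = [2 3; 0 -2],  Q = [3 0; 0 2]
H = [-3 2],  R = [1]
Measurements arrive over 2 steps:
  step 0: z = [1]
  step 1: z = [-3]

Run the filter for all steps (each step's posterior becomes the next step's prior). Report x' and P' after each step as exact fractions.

step 0: x̄ = F·x = [-2, 4]
step 0: P̄ = F·P·Fᵀ + Q = [56 -30; -30 22]
step 0: y = z − H·x̄ = [-13]
step 0: S = H·P̄·Hᵀ + R = [953]
step 0: K = P̄·Hᵀ·S⁻¹ = [-228/953; 134/953]
step 0: x' = x̄ + K·y = [1058/953, 2070/953]
step 0: P' = (I − K·H)·P̄ = [1384/953 1962/953; 1962/953 3010/953]
step 1: x̄ = F·x = [8326/953, -4140/953]
step 1: P̄ = F·P·Fᵀ + Q = [59029/953 -25908/953; -25908/953 13946/953]
step 1: y = z − H·x̄ = [30399/953]
step 1: S = H·P̄·Hᵀ + R = [898894/953]
step 1: K = P̄·Hᵀ·S⁻¹ = [-228903/898894; 52808/449447]
step 1: x' = x̄ + K·y = [551699/898894, -267996/449447]
step 1: P' = (I − K·H)·P̄ = [696989/898894 465516/449447; 465516/449447 724678/449447]

step 0: x' = [1058/953, 2070/953], P' = [1384/953 1962/953; 1962/953 3010/953]
step 1: x' = [551699/898894, -267996/449447], P' = [696989/898894 465516/449447; 465516/449447 724678/449447]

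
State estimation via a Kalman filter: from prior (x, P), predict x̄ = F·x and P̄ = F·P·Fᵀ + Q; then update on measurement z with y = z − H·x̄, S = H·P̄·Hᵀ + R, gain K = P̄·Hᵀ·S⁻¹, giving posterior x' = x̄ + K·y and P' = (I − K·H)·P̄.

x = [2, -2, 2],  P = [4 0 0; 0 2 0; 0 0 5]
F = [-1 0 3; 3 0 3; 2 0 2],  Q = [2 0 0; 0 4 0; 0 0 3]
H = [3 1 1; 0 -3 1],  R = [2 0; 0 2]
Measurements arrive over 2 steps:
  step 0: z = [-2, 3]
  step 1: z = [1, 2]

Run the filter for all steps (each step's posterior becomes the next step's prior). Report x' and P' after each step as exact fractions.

step 0: x' = [-78731/185061, -166265/185061, 10234/61687], P' = [297256/185061 -212516/185061 -188070/61687; -212516/185061 197734/185061 148712/61687; -188070/61687 148712/61687 421080/61687]
step 1: x' = [4291850309/5340146863, -4551230977/5340146863, -2982781769/5340146863], P' = [4648145168/5340146863 -2960448448/5340146863 -7897754430/5340146863; -2960448448/5340146863 3146367992/5340146863 6109213268/5340146863; -7897754430/5340146863 6109213268/5340146863 18573891504/5340146863]

step 0: x̄ = F·x = [4, 12, 8]
step 0: P̄ = F·P·Fᵀ + Q = [51 33 22; 33 85 54; 22 54 39]
step 0: y = z − H·x̄ = [-34, 31]
step 0: S = H·P̄·Hᵀ + R = [1023 -555; -555 482]
step 0: K = P̄·Hᵀ·S⁻¹ = [57521/185061 12223/61687; 3161/185061 -24511/61687; 2791/61687 -12528/61687]
step 0: x' = x̄ + K·y = [-78731/185061, -166265/185061, 10234/61687]
step 0: P' = (I − K·H)·P̄ = [297256/185061 -212516/185061 -188070/61687; -212516/185061 197734/185061 148712/61687; -188070/61687 148712/61687 421080/61687]
step 1: x̄ = F·x = [170837/185061, -48029/61687, -96058/185061]
step 1: P̄ = F·P·Fᵀ + Q = [15421798/185061 2364044/61687 4728088/185061; 2364044/61687 1542976/61687 864152/61687; 4728088/185061 864152/61687 2283487/185061]
step 1: y = z − H·x̄ = [-87305/185061, 33919/185061]
step 1: S = H·P̄·Hᵀ + R = [222184951/185061 -66433133/185061; -66433133/185061 28759225/185061]
step 1: K = P̄·Hᵀ·S⁻¹ = [1543116313/5340146863 491795457/5340146863; 187117958/5340146863 -1664945354/5340146863; 494920741/5340146863 123125850/5340146863]
step 1: x' = x̄ + K·y = [4291850309/5340146863, -4551230977/5340146863, -2982781769/5340146863]
step 1: P' = (I − K·H)·P̄ = [4648145168/5340146863 -2960448448/5340146863 -7897754430/5340146863; -2960448448/5340146863 3146367992/5340146863 6109213268/5340146863; -7897754430/5340146863 6109213268/5340146863 18573891504/5340146863]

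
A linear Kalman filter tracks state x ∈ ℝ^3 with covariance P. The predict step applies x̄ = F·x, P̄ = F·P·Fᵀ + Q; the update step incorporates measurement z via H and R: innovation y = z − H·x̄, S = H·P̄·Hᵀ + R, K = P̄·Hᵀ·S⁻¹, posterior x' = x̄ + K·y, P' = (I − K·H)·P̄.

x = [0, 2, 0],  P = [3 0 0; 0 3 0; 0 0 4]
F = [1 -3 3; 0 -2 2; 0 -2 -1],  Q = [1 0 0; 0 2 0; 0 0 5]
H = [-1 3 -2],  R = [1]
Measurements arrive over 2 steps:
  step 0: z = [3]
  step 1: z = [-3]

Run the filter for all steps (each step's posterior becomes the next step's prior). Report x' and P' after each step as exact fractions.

step 0: x' = [-829/146, -272/73, -310/73], P' = [7573/146 2126/73 1284/73; 2126/73 1390/73 1012/73; 1284/73 1012/73 885/73]
step 1: x' = [-200744/46499, -45284/46499, 103383/46499], P' = [202123/46499 -124358/46499 -291772/46499; -124358/46499 732266/46499 1160482/46499; -291772/46499 1160482/46499 1900140/46499]

step 0: x̄ = F·x = [-6, -4, -4]
step 0: P̄ = F·P·Fᵀ + Q = [67 42 6; 42 30 4; 6 4 21]
step 0: y = z − H·x̄ = [1]
step 0: S = H·P̄·Hᵀ + R = [146]
step 0: K = P̄·Hᵀ·S⁻¹ = [47/146; 20/73; -18/73]
step 0: x' = x̄ + K·y = [-829/146, -272/73, -310/73]
step 0: P' = (I − K·H)·P̄ = [7573/146 2126/73 1284/73; 2126/73 1390/73 1012/73; 1284/73 1012/73 885/73]
step 1: x̄ = F·x = [-1057/146, -76/73, 854/73]
step 1: P̄ = F·P·Fᵀ + Q = [2133/146 -178/73 -2887/73; -178/73 1150/73 1766/73; -2887/73 1766/73 10858/73]
step 1: y = z − H·x̄ = [2377/146]
step 1: S = H·P̄·Hᵀ + R = [46499/146]
step 1: K = P̄·Hᵀ·S⁻¹ = [8347/46499; 192/46499; -27062/46499]
step 1: x' = x̄ + K·y = [-200744/46499, -45284/46499, 103383/46499]
step 1: P' = (I − K·H)·P̄ = [202123/46499 -124358/46499 -291772/46499; -124358/46499 732266/46499 1160482/46499; -291772/46499 1160482/46499 1900140/46499]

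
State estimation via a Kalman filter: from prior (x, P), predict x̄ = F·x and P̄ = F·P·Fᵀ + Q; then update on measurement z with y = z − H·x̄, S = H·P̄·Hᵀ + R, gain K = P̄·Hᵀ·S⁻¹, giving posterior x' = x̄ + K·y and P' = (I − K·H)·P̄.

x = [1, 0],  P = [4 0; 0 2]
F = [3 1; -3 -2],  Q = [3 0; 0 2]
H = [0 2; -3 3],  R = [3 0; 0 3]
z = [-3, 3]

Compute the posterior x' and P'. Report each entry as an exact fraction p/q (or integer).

x̄ = F·x = [3, -3]
P̄ = F·P·Fᵀ + Q = [41 -40; -40 46]
y = z − H·x̄ = [3, 21]
S = H·P̄·Hᵀ + R = [187 516; 516 1506]
K = P̄·Hᵀ·S⁻¹ = [818/2561 -1387/5122; 904/2561 129/2561]
x' = x̄ + K·y = [-681/394, -174/197]
P' = (I − K·H)·P̄ = [3841/5122 1227/2561; 1227/2561 1356/2561]

x' = [-681/394, -174/197]
P' = [3841/5122 1227/2561; 1227/2561 1356/2561]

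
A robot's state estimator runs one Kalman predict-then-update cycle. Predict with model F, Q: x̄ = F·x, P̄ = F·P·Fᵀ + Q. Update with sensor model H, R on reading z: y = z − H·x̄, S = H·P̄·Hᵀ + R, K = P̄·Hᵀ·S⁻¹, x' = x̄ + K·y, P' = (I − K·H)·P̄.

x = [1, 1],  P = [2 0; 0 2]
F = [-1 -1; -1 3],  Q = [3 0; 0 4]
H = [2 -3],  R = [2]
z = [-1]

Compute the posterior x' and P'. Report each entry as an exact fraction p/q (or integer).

x̄ = F·x = [-2, 2]
P̄ = F·P·Fᵀ + Q = [7 -4; -4 24]
y = z − H·x̄ = [9]
S = H·P̄·Hᵀ + R = [294]
K = P̄·Hᵀ·S⁻¹ = [13/147; -40/147]
x' = x̄ + K·y = [-59/49, -22/49]
P' = (I − K·H)·P̄ = [691/147 452/147; 452/147 328/147]

x' = [-59/49, -22/49]
P' = [691/147 452/147; 452/147 328/147]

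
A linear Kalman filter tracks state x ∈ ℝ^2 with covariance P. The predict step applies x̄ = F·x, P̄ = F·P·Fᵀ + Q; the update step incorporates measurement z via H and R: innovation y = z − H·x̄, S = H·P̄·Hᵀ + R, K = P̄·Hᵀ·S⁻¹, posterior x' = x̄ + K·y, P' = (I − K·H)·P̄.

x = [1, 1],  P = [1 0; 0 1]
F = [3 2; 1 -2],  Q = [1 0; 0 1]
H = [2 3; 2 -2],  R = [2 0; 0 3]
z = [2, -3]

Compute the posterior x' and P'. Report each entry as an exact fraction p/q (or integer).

x' = [-3045/8776, 2001/2194]
P' = [2989/8776 -209/2194; -209/2194 212/1097]

x̄ = F·x = [5, -1]
P̄ = F·P·Fᵀ + Q = [14 -1; -1 6]
y = z − H·x̄ = [-5, -15]
S = H·P̄·Hᵀ + R = [100 18; 18 91]
K = P̄·Hᵀ·S⁻¹ = [1735/8776 1275/4388; 427/2194 -211/1097]
x' = x̄ + K·y = [-3045/8776, 2001/2194]
P' = (I − K·H)·P̄ = [2989/8776 -209/2194; -209/2194 212/1097]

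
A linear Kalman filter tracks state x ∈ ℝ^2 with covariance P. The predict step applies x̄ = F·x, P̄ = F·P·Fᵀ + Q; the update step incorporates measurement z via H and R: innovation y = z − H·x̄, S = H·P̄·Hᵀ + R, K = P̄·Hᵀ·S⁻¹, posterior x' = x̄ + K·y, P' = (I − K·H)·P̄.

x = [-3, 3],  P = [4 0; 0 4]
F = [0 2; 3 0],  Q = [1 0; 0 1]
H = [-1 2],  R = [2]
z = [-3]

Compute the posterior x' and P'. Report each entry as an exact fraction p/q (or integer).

x' = [645/167, 51/167]
P' = [2550/167 1258/167; 1258/167 703/167]

x̄ = F·x = [6, -9]
P̄ = F·P·Fᵀ + Q = [17 0; 0 37]
y = z − H·x̄ = [21]
S = H·P̄·Hᵀ + R = [167]
K = P̄·Hᵀ·S⁻¹ = [-17/167; 74/167]
x' = x̄ + K·y = [645/167, 51/167]
P' = (I − K·H)·P̄ = [2550/167 1258/167; 1258/167 703/167]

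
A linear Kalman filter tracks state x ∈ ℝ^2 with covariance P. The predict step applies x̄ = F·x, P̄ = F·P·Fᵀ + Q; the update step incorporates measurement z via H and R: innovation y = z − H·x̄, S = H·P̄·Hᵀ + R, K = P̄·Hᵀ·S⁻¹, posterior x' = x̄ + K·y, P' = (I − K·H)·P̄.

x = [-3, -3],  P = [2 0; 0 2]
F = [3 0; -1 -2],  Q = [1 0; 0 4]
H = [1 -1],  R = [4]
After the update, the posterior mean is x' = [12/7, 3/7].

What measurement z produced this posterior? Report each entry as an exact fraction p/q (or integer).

z = [3]

x̄ = F·x = [-9, 9]
P̄ = F·P·Fᵀ + Q = [19 -6; -6 14]
S = H·P̄·Hᵀ + R = [49]
K = P̄·Hᵀ·S⁻¹ = [25/49; -20/49]
x' − x̄ = [75/7, -60/7] = K·y
y = (KᵀK)⁻¹·Kᵀ·(x' − x̄) = [21]
z = y + H·x̄ = [21] + [-18] = [3]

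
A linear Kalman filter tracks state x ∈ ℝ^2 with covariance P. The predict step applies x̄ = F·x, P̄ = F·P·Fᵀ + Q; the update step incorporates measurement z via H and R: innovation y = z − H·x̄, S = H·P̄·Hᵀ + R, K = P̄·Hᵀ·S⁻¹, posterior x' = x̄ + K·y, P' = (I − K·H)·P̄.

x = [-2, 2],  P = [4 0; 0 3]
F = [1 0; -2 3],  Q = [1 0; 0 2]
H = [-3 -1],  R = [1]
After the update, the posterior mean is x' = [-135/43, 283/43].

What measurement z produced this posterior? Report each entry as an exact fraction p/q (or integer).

z = [3]

x̄ = F·x = [-2, 10]
P̄ = F·P·Fᵀ + Q = [5 -8; -8 45]
S = H·P̄·Hᵀ + R = [43]
K = P̄·Hᵀ·S⁻¹ = [-7/43; -21/43]
x' − x̄ = [-49/43, -147/43] = K·y
y = (KᵀK)⁻¹·Kᵀ·(x' − x̄) = [7]
z = y + H·x̄ = [7] + [-4] = [3]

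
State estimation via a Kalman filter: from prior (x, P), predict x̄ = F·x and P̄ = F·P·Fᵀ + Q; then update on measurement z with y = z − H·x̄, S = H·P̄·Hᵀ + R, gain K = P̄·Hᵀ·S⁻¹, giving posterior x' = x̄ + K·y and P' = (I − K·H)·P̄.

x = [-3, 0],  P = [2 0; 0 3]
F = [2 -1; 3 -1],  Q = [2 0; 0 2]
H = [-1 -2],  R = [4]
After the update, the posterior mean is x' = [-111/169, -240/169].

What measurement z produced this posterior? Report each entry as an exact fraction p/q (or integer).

x̄ = F·x = [-6, -9]
P̄ = F·P·Fᵀ + Q = [13 15; 15 23]
S = H·P̄·Hᵀ + R = [169]
K = P̄·Hᵀ·S⁻¹ = [-43/169; -61/169]
x' − x̄ = [903/169, 1281/169] = K·y
y = (KᵀK)⁻¹·Kᵀ·(x' − x̄) = [-21]
z = y + H·x̄ = [-21] + [24] = [3]

z = [3]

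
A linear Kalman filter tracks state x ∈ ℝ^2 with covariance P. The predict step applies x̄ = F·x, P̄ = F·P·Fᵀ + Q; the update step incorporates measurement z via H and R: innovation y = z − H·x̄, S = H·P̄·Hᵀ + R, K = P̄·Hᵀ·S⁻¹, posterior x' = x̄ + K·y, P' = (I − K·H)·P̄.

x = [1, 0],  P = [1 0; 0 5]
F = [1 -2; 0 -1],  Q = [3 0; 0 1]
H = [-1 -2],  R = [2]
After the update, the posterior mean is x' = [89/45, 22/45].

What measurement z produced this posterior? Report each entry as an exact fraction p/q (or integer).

z = [-3]

x̄ = F·x = [1, 0]
P̄ = F·P·Fᵀ + Q = [24 10; 10 6]
S = H·P̄·Hᵀ + R = [90]
K = P̄·Hᵀ·S⁻¹ = [-22/45; -11/45]
x' − x̄ = [44/45, 22/45] = K·y
y = (KᵀK)⁻¹·Kᵀ·(x' − x̄) = [-2]
z = y + H·x̄ = [-2] + [-1] = [-3]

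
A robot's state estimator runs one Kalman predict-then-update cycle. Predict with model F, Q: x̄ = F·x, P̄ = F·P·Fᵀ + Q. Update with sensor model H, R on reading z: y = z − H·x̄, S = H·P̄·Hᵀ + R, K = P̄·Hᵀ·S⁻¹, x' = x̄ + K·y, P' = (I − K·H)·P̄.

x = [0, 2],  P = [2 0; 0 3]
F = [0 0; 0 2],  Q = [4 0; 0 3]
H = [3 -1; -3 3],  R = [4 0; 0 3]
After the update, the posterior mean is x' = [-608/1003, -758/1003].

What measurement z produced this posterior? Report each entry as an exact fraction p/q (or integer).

x̄ = F·x = [0, 4]
P̄ = F·P·Fᵀ + Q = [4 0; 0 15]
S = H·P̄·Hᵀ + R = [55 -81; -81 174]
K = P̄·Hᵀ·S⁻¹ = [372/1003 104/1003; 345/1003 420/1003]
x' − x̄ = [-608/1003, -4770/1003] = K·y
y = (KᵀK)⁻¹·Kᵀ·(x' − x̄) = [2, -13]
z = y + H·x̄ = [2, -13] + [-4, 12] = [-2, -1]

z = [-2, -1]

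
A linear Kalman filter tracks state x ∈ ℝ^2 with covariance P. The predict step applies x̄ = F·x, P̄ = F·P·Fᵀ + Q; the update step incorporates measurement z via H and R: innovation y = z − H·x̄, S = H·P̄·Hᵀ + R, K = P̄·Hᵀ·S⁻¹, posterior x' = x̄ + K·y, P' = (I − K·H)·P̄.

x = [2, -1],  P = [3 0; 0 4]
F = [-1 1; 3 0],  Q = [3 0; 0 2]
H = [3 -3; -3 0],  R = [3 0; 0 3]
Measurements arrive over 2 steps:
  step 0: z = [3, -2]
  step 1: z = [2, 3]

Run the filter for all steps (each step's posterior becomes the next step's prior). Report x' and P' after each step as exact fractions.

step 0: x' = [1328/2083, -654/2083], P' = [637/2083 618/2083; 618/2083 1283/2083]
step 1: x' = [-293627/370234, -24139/19486], P' = [105771/370234 5199/19486; 5199/19486 10925/19486]

step 0: x̄ = F·x = [-3, 6]
step 0: P̄ = F·P·Fᵀ + Q = [10 -9; -9 29]
step 0: y = z − H·x̄ = [30, -11]
step 0: S = H·P̄·Hᵀ + R = [516 -171; -171 93]
step 0: K = P̄·Hᵀ·S⁻¹ = [19/2083 -637/2083; -665/2083 -618/2083]
step 0: x' = x̄ + K·y = [1328/2083, -654/2083]
step 0: P' = (I − K·H)·P̄ = [637/2083 618/2083; 618/2083 1283/2083]
step 1: x̄ = F·x = [-1982/2083, 3984/2083]
step 1: P̄ = F·P·Fᵀ + Q = [6933/2083 -57/2083; -57/2083 9899/2083]
step 1: y = z − H·x̄ = [22064/2083, 303/2083]
step 1: S = H·P̄·Hᵀ + R = [158763/2083 -62910/2083; -62910/2083 68646/2083]
step 1: K = P̄·Hᵀ·S⁻¹ = [3495/185117 -105771/370234; -2863/9743 -5199/19486]
step 1: x' = x̄ + K·y = [-293627/370234, -24139/19486]
step 1: P' = (I − K·H)·P̄ = [105771/370234 5199/19486; 5199/19486 10925/19486]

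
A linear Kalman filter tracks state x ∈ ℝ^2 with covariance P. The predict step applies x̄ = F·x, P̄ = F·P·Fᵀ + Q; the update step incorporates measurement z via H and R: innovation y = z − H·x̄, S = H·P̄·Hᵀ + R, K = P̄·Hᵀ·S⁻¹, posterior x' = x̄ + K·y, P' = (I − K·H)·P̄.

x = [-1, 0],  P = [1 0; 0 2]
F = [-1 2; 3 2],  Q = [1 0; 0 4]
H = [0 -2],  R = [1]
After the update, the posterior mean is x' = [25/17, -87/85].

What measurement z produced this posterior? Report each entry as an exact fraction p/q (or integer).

x̄ = F·x = [1, -3]
P̄ = F·P·Fᵀ + Q = [10 5; 5 21]
S = H·P̄·Hᵀ + R = [85]
K = P̄·Hᵀ·S⁻¹ = [-2/17; -42/85]
x' − x̄ = [8/17, 168/85] = K·y
y = (KᵀK)⁻¹·Kᵀ·(x' − x̄) = [-4]
z = y + H·x̄ = [-4] + [6] = [2]

z = [2]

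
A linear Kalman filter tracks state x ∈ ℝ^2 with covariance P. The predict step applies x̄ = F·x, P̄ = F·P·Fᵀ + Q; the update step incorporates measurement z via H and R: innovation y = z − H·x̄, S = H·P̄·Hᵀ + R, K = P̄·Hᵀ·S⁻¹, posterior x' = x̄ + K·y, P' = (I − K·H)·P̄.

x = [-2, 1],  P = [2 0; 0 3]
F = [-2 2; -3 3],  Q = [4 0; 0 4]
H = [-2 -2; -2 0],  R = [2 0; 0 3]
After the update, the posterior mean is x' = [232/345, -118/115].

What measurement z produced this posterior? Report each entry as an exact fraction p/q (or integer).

z = [1, -2]

x̄ = F·x = [6, 9]
P̄ = F·P·Fᵀ + Q = [24 30; 30 49]
S = H·P̄·Hᵀ + R = [534 216; 216 99]
K = P̄·Hᵀ·S⁻¹ = [-6/115 -128/345; -149/345 116/345]
x' − x̄ = [-1838/345, -1153/115] = K·y
y = (KᵀK)⁻¹·Kᵀ·(x' − x̄) = [31, 10]
z = y + H·x̄ = [31, 10] + [-30, -12] = [1, -2]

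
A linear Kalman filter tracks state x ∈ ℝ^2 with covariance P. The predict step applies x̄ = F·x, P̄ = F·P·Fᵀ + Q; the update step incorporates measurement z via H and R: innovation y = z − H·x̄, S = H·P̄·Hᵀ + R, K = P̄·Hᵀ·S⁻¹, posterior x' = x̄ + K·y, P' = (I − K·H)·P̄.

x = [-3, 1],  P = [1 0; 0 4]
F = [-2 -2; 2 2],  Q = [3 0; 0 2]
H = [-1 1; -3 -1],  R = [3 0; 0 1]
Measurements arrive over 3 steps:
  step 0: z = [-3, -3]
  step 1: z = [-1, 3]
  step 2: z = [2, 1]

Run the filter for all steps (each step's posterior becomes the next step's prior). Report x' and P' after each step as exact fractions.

step 0: x' = [3254/2111, -3424/2111], P' = [493/2111 -908/2111; -908/2111 3034/2111]
step 1: x' = [-25494/42409, -43720/42409], P' = [9083/42409 -79124/212045; -79124/212045 1346006/1060225]
step 2: x' = [-209114605/502729919, 1093830/4880873], P' = [106916797/502729919 -1799684/4880873; -1799684/4880873 6132934/4880873]

step 0: x̄ = F·x = [4, -4]
step 0: P̄ = F·P·Fᵀ + Q = [23 -20; -20 22]
step 0: y = z − H·x̄ = [5, 5]
step 0: S = H·P̄·Hᵀ + R = [88 87; 87 110]
step 0: K = P̄·Hᵀ·S⁻¹ = [-467/2111 -571/2111; 1314/2111 -310/2111]
step 0: x' = x̄ + K·y = [3254/2111, -3424/2111]
step 0: P' = (I − K·H)·P̄ = [493/2111 -908/2111; -908/2111 3034/2111]
step 1: x̄ = F·x = [340/2111, -340/2111]
step 1: P̄ = F·P·Fᵀ + Q = [13177/2111 -6844/2111; -6844/2111 11066/2111]
step 1: y = z − H·x̄ = [-1431/2111, 7013/2111]
step 1: S = H·P̄·Hᵀ + R = [44264/2111 42153/2111; 42153/2111 90706/2111]
step 1: K = P̄·Hᵀ·S⁻¹ = [-41513/212045 -57121/212045; 580542/1060225 -159146/1060225]
step 1: x' = x̄ + K·y = [-25494/42409, -43720/42409]
step 1: P' = (I − K·H)·P̄ = [9083/42409 -79124/212045; -79124/212045 1346006/1060225]
step 2: x̄ = F·x = [138428/42409, -138428/42409]
step 2: P̄ = F·P·Fᵀ + Q = [6308039/1060225 -3127364/1060225; -3127364/1060225 5247814/1060225]
step 2: y = z − H·x̄ = [361674/42409, 319265/42409]
step 2: S = H·P̄·Hᵀ + R = [20991256/1060225 19931031/1060225; 19931031/1060225 44316206/1060225]
step 2: K = P̄·Hᵀ·S⁻¹ = [-97428083/502729919 -135382939/502729919; 2644206/4880873 -733882/4880873]
step 2: x' = x̄ + K·y = [-209114605/502729919, 1093830/4880873]
step 2: P' = (I − K·H)·P̄ = [106916797/502729919 -1799684/4880873; -1799684/4880873 6132934/4880873]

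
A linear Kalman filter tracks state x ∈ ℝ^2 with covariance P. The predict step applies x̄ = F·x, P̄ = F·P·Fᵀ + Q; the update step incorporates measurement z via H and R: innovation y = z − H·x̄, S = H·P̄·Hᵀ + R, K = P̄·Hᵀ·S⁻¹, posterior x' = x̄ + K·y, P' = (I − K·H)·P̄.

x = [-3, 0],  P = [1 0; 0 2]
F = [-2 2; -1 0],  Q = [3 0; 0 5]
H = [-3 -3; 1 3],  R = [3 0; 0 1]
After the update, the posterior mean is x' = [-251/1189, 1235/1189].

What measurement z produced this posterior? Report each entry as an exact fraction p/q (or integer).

z = [-2, 3]

x̄ = F·x = [6, 3]
P̄ = F·P·Fᵀ + Q = [15 2; 2 6]
S = H·P̄·Hᵀ + R = [228 -123; -123 82]
K = P̄·Hᵀ·S⁻¹ = [-13/29 -495/1189; 4/29 536/1189]
x' − x̄ = [-7385/1189, -2332/1189] = K·y
y = (KᵀK)⁻¹·Kᵀ·(x' − x̄) = [25, -12]
z = y + H·x̄ = [25, -12] + [-27, 15] = [-2, 3]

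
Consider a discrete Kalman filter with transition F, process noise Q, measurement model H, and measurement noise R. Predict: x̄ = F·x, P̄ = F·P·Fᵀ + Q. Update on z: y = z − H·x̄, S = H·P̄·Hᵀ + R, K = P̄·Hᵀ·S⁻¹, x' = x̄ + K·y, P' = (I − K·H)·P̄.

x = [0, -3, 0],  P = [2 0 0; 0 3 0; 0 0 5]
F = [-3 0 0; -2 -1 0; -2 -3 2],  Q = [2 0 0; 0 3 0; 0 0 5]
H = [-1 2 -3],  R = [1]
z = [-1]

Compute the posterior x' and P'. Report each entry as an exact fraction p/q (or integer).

x̄ = F·x = [0, 3, 9]
P̄ = F·P·Fᵀ + Q = [20 12 12; 12 14 17; 12 17 60]
y = z − H·x̄ = [20]
S = H·P̄·Hᵀ + R = [437]
K = P̄·Hᵀ·S⁻¹ = [-32/437; -35/437; -158/437]
x' = x̄ + K·y = [-640/437, 611/437, 773/437]
P' = (I − K·H)·P̄ = [7716/437 4124/437 188/437; 4124/437 4893/437 1899/437; 188/437 1899/437 1256/437]

x' = [-640/437, 611/437, 773/437]
P' = [7716/437 4124/437 188/437; 4124/437 4893/437 1899/437; 188/437 1899/437 1256/437]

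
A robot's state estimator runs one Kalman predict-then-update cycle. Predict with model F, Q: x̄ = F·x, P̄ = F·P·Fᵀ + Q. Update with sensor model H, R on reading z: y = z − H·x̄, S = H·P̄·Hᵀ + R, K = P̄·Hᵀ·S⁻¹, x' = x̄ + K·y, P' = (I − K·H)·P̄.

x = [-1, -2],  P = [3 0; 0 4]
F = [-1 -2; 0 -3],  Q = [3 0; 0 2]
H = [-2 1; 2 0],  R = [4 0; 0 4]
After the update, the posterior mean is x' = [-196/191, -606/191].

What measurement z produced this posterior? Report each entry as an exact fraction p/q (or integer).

z = [-2, -3]

x̄ = F·x = [5, 6]
P̄ = F·P·Fᵀ + Q = [22 24; 24 38]
S = H·P̄·Hᵀ + R = [34 -40; -40 92]
K = P̄·Hᵀ·S⁻¹ = [-10/191 87/191; 125/191 154/191]
x' − x̄ = [-1151/191, -1752/191] = K·y
y = (KᵀK)⁻¹·Kᵀ·(x' − x̄) = [2, -13]
z = y + H·x̄ = [2, -13] + [-4, 10] = [-2, -3]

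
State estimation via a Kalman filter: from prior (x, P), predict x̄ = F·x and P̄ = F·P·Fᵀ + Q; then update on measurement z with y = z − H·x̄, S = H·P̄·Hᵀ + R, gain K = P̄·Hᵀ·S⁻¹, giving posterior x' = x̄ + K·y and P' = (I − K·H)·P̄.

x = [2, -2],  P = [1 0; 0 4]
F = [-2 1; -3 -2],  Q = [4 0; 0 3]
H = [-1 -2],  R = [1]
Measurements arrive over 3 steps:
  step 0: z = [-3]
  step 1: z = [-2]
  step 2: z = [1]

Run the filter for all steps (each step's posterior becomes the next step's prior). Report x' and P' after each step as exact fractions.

step 0: x̄ = F·x = [-6, -2]
step 0: P̄ = F·P·Fᵀ + Q = [12 -2; -2 28]
step 0: y = z − H·x̄ = [-13]
step 0: S = H·P̄·Hᵀ + R = [117]
step 0: K = P̄·Hᵀ·S⁻¹ = [-8/117; -6/13]
step 0: x' = x̄ + K·y = [-46/9, 4]
step 0: P' = (I − K·H)·P̄ = [1340/117 -74/13; -74/13 40/13]
step 1: x̄ = F·x = [128/9, 22/3]
step 1: P̄ = F·P·Fᵀ + Q = [8852/117 2218/39; 2218/39 651/13]
step 1: y = z − H·x̄ = [242/9]
step 1: S = H·P̄·Hᵀ + R = [59021/117]
step 1: K = P̄·Hᵀ·S⁻¹ = [-22160/59021; -18372/59021]
step 1: x' = x̄ + K·y = [243552/59021, -61182/59021]
step 1: P' = (I − K·H)·P̄ = [268276/59021 -123058/59021; -123058/59021 70715/59021]
step 2: x̄ = F·x = [-548286/59021, -608292/59021]
step 2: P̄ = F·P·Fᵀ + Q = [1872135/59021 1345168/59021; 1345168/59021 1397711/59021]
step 2: y = z − H·x̄ = [-1705849/59021]
step 2: S = H·P̄·Hᵀ + R = [12902672/59021]
step 2: K = P̄·Hᵀ·S⁻¹ = [-4562471/12902672; -2070295/6451336]
step 2: x' = x̄ + K·y = [12004747/12902672, -6653317/6451336]
step 2: P' = (I − K·H)·P̄ = [56579899/12902672 -13004357/6451336; -13004357/6451336 3768663/3225668]

step 0: x' = [-46/9, 4], P' = [1340/117 -74/13; -74/13 40/13]
step 1: x' = [243552/59021, -61182/59021], P' = [268276/59021 -123058/59021; -123058/59021 70715/59021]
step 2: x' = [12004747/12902672, -6653317/6451336], P' = [56579899/12902672 -13004357/6451336; -13004357/6451336 3768663/3225668]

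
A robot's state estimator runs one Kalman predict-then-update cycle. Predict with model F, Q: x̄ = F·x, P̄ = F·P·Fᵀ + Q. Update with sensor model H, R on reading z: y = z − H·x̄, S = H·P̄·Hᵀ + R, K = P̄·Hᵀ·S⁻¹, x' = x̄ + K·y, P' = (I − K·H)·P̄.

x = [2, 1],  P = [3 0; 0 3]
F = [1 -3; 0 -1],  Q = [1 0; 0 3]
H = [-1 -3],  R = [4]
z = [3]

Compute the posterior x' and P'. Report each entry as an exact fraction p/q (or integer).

x̄ = F·x = [-1, -1]
P̄ = F·P·Fᵀ + Q = [31 9; 9 6]
y = z − H·x̄ = [-1]
S = H·P̄·Hᵀ + R = [143]
K = P̄·Hᵀ·S⁻¹ = [-58/143; -27/143]
x' = x̄ + K·y = [-85/143, -116/143]
P' = (I − K·H)·P̄ = [1069/143 -279/143; -279/143 129/143]

x' = [-85/143, -116/143]
P' = [1069/143 -279/143; -279/143 129/143]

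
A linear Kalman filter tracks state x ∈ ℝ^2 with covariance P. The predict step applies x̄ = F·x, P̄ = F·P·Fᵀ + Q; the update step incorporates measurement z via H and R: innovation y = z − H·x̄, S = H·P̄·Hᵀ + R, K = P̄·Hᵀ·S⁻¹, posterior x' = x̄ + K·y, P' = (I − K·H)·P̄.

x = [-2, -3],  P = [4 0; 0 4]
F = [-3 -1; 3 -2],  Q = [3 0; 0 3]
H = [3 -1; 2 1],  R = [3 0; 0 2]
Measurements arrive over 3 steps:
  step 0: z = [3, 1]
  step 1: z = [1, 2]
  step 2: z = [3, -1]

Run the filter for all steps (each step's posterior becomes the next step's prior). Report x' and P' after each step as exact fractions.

step 0: x̄ = F·x = [9, 0]
step 0: P̄ = F·P·Fᵀ + Q = [43 -28; -28 55]
step 0: y = z − H·x̄ = [-24, -17]
step 0: S = H·P̄·Hᵀ + R = [613 175; 175 117]
step 0: K = P̄·Hᵀ·S⁻¹ = [8219/41096 8079/41096; -2011/5137 2964/5137]
step 0: x' = x̄ + K·y = [35265/41096, -2124/5137]
step 0: P' = (I − K·H)·P̄ = [8163/41096 -21/5137; -21/5137 5970/5137]
step 1: x̄ = F·x = [-8073/3736, 139779/41096]
step 1: P̄ = F·P·Fᵀ + Q = [22137/3736 1959/3736; 1959/3736 389811/41096]
step 1: y = z − H·x̄ = [111821/10274, 257/88]
step 1: S = H·P̄·Hᵀ + R = [321921/5137 585/22; 585/22 3281/88]
step 1: K = P̄·Hᵀ·S⁻¹ = [4303408/22320747 482147/2480083; -7878296/22320747 1325021/2480083]
step 1: x' = x̄ + K·y = [11278408/22320747, 24999640/22320747]
step 1: P' = (I − K·H)·P̄ = [1439258/7440249 14366/7440249; 14366/7440249 7921394/7440249]
step 2: x̄ = F·x = [-58834864/22320747, -16164056/22320747]
step 2: P̄ = F·P·Fᵀ + Q = [43281659/7440249 2932564/7440249; 2932564/7440249 66787253/7440249]
step 2: y = z − H·x̄ = [227302777/22320747, 111513037/22320747]
step 2: S = H·P̄·Hᵀ + R = [461047547/7440249 195835265/7440249; 195835265/7440249 266524643/7440249]
step 2: K = P̄·Hᵀ·S⁻¹ = [2190630421/11361055504 2205293241/11361055504; -498698789/1420131938 753546741/1420131938]
step 2: x' = x̄ + K·y = [1689664987/5680527752, -1171117306/710065969]
step 2: P' = (I − K·H)·P̄ = [2196495549/11361055504 2199423/1420131938; 2199423/1420131938 751347318/710065969]

step 0: x' = [35265/41096, -2124/5137], P' = [8163/41096 -21/5137; -21/5137 5970/5137]
step 1: x' = [11278408/22320747, 24999640/22320747], P' = [1439258/7440249 14366/7440249; 14366/7440249 7921394/7440249]
step 2: x' = [1689664987/5680527752, -1171117306/710065969], P' = [2196495549/11361055504 2199423/1420131938; 2199423/1420131938 751347318/710065969]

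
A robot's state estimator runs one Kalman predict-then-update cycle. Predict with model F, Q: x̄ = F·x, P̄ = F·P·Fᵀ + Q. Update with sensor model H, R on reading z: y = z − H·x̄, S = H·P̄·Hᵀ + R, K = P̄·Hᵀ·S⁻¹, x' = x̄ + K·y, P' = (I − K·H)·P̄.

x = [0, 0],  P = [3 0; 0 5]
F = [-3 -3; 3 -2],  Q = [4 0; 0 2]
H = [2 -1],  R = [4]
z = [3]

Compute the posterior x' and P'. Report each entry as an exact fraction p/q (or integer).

x' = [149/115, -43/115]
P' = [4019/345 7442/345; 7442/345 15056/345]

x̄ = F·x = [0, 0]
P̄ = F·P·Fᵀ + Q = [76 3; 3 49]
y = z − H·x̄ = [3]
S = H·P̄·Hᵀ + R = [345]
K = P̄·Hᵀ·S⁻¹ = [149/345; -43/345]
x' = x̄ + K·y = [149/115, -43/115]
P' = (I − K·H)·P̄ = [4019/345 7442/345; 7442/345 15056/345]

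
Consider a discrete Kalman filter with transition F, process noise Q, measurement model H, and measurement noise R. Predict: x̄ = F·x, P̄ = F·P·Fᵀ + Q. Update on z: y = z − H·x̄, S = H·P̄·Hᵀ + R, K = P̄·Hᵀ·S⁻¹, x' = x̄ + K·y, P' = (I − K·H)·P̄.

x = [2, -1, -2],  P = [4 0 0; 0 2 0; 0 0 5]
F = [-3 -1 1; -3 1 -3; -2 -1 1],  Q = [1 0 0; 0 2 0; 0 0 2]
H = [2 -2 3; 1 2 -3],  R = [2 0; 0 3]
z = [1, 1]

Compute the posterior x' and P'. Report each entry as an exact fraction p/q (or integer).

x̄ = F·x = [-7, -1, -5]
P̄ = F·P·Fᵀ + Q = [44 19 31; 19 85 7; 31 7 25]
y = z − H·x̄ = [28, -5]
S = H·P̄·Hᵀ + R = [879 -448; -448 418]
K = P̄·Hᵀ·S⁻¹ = [27423/83359 54395/166718; 14433/83359 48972/83359; 18987/83359 14367/83359]
x' = x̄ + K·y = [96687/166718, 75905/83359, 43006/83359]
P' = (I − K·H)·P̄ = [90959/166718 58594/83359 27025/83359; 58594/83359 460282/83359 277414/83359; 27025/83359 277414/83359 179584/83359]

x' = [96687/166718, 75905/83359, 43006/83359]
P' = [90959/166718 58594/83359 27025/83359; 58594/83359 460282/83359 277414/83359; 27025/83359 277414/83359 179584/83359]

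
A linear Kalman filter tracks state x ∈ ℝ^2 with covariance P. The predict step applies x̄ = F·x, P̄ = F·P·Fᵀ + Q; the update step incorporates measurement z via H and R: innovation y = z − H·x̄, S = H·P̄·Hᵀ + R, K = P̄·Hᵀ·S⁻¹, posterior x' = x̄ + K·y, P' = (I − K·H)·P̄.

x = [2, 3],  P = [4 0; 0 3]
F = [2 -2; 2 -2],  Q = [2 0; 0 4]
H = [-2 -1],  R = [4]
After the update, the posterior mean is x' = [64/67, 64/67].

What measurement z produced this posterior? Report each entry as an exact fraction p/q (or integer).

z = [-3]

x̄ = F·x = [-2, -2]
P̄ = F·P·Fᵀ + Q = [30 28; 28 32]
S = H·P̄·Hᵀ + R = [268]
K = P̄·Hᵀ·S⁻¹ = [-22/67; -22/67]
x' − x̄ = [198/67, 198/67] = K·y
y = (KᵀK)⁻¹·Kᵀ·(x' − x̄) = [-9]
z = y + H·x̄ = [-9] + [6] = [-3]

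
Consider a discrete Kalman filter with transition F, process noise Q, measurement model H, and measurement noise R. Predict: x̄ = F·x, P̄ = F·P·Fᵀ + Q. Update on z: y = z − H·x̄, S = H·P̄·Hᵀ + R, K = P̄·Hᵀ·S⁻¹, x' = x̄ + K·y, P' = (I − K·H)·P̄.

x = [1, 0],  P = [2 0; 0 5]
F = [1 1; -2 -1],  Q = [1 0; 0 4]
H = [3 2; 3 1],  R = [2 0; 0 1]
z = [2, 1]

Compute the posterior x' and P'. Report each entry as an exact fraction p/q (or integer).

x' = [122/599, 308/599]
P' = [346/599 -678/599; -678/599 1519/599]

x̄ = F·x = [1, -2]
P̄ = F·P·Fᵀ + Q = [8 -9; -9 17]
y = z − H·x̄ = [3, 0]
S = H·P̄·Hᵀ + R = [34 25; 25 36]
K = P̄·Hᵀ·S⁻¹ = [-159/599 360/599; 502/599 -515/599]
x' = x̄ + K·y = [122/599, 308/599]
P' = (I − K·H)·P̄ = [346/599 -678/599; -678/599 1519/599]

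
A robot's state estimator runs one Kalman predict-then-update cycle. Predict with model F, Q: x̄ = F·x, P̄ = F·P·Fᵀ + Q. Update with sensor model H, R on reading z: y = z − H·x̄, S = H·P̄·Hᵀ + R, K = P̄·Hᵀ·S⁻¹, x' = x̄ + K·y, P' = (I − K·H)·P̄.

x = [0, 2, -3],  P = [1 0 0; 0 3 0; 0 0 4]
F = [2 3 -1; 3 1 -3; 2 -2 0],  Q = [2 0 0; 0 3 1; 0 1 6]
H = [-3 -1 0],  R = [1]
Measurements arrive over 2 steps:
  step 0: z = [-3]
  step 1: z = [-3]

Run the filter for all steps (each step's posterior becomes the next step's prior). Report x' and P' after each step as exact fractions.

step 0: x̄ = F·x = [9, 11, -4]
step 0: P̄ = F·P·Fᵀ + Q = [37 27 -14; 27 51 1; -14 1 22]
step 0: y = z − H·x̄ = [35]
step 0: S = H·P̄·Hᵀ + R = [547]
step 0: K = P̄·Hᵀ·S⁻¹ = [-138/547; -132/547; 41/547]
step 0: x' = x̄ + K·y = [93/547, 1397/547, -753/547]
step 0: P' = (I − K·H)·P̄ = [1195/547 -3447/547 -2000/547; -3447/547 10473/547 5959/547; -2000/547 5959/547 10353/547]
step 1: x̄ = F·x = [5130/547, 3935/547, -2608/547]
step 1: P̄ = F·P·Fᵀ + Q = [41366/547 -9859/547 -49034/547; -9859/547 95610/547 48313/547; -49034/547 48313/547 77530/547]
step 1: y = z − H·x̄ = [17684/547]
step 1: S = H·P̄·Hᵀ + R = [409297/547]
step 1: K = P̄·Hᵀ·S⁻¹ = [-114239/409297; -66033/409297; 98789/409297]
step 1: x' = x̄ + K·y = [145322/409297, 809609/409297, 1242300/409297]
step 1: P' = (I − K·H)·P̄ = [7094023/409297 -21167830/409297 -16058341/409297; -21167830/409297 63569523/409297 48076234/409297; -16058341/409297 48076234/409297 40170987/409297]

step 0: x' = [93/547, 1397/547, -753/547], P' = [1195/547 -3447/547 -2000/547; -3447/547 10473/547 5959/547; -2000/547 5959/547 10353/547]
step 1: x' = [145322/409297, 809609/409297, 1242300/409297], P' = [7094023/409297 -21167830/409297 -16058341/409297; -21167830/409297 63569523/409297 48076234/409297; -16058341/409297 48076234/409297 40170987/409297]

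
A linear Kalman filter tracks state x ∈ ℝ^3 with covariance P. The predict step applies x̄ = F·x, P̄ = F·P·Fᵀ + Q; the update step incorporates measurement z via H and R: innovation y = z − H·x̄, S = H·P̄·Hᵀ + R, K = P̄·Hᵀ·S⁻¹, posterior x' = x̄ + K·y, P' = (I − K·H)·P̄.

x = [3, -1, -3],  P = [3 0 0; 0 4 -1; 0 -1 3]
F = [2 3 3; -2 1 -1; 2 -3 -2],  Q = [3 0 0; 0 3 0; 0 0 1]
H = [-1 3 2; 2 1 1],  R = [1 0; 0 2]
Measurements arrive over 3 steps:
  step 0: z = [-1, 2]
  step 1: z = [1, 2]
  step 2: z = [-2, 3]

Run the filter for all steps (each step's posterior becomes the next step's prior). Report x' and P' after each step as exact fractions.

step 0: x̄ = F·x = [-6, -4, 15]
step 0: P̄ = F·P·Fᵀ + Q = [60 -9 -27; -9 24 -19; -27 -19 49]
step 0: y = z − H·x̄ = [-25, 3]
step 0: S = H·P̄·Hᵀ + R = [407 -171; -171 133]
step 0: K = P̄·Hᵀ·S⁻¹ = [-231/1310 10077/24890; 92/655 1031/12445; 26/131 186/2489]
step 0: x' = x̄ + K·y = [-4692/12445, -90387/12445, 25543/2489]
step 0: P' = (I − K·H)·P̄ = [28083/24890 47859/12445 -13173/2489; 47859/12445 236919/12445 -66115/2489; -13173/2489 -66115/2489 92833/2489]
step 1: x̄ = F·x = [1080/131, -208718/12445, 6347/12445]
step 1: P̄ = F·P·Fᵀ + Q = [2493/131 -4236/131 -360/131; -4236/131 1000839/12445 81974/12445; -360/131 81974/12445 43254/12445]
step 1: y = z − H·x̄ = [145701/2489, 22061/12445]
step 1: S = H·P̄·Hᵀ + R = [2592971/2489 182105/2489; 182105/2489 433791/12445]
step 1: K = P̄·Hᵀ·S⁻¹ = [-55431231/385293824 149257725/385293824; 52030889/192646912 14235461/192646912; 4310867/192646912 16188871/192646912]
step 1: x' = x̄ + K·y = [98111373/192646912, -79954475/96323456, 189648887/96323456]
step 1: P' = (I − K·H)·P̄ = [151193601/385293824 51752937/192646912 -53688813/192646912; 51752937/192646912 126926865/96323456 -164444341/96323456; -53688813/192646912 -164444341/96323456 234322025/96323456]
step 2: x̄ = F·x = [427194609/96323456, -367714735/96323456, -1291343/3010108]
step 2: P̄ = F·P·Fᵀ + Q = [719790585/96323456 -362129703/96323456 496749/3010108; -362129703/96323456 919418041/96323456 -2326611/3010108; 496749/3010108 -2326611/3010108 2016035/752527]
step 2: y = z − H·x̄ = [710168927/48161728, -156381139/96323456]
step 2: S = H·P̄·Hᵀ + R = [2834715513/24080864 -150220229/48161728; -150220229/48161728 2715441729/96323456]
step 2: K = P̄·Hᵀ·S⁻¹ = [-46611292242/318715253599 123170600001/318715253599; 84145112492/318715253599 23477500557/318715253599; 8476591076/318715253599 26218828936/318715253599]
step 2: x' = x̄ + K·y = [526227969114/318715253599, -14048964295/318715253599, -54304217754/318715253599]
step 2: P' = (I − K·H)·P̄ = [124927752999/318715253599 85345072749/318715253599 -88859378745/318715253599; 85345072749/318715253599 416960474009/318715253599 -540695618393/318715253599; -88859378745/318715253599 -540695618393/318715253599 770852033755/318715253599]

step 0: x' = [-4692/12445, -90387/12445, 25543/2489], P' = [28083/24890 47859/12445 -13173/2489; 47859/12445 236919/12445 -66115/2489; -13173/2489 -66115/2489 92833/2489]
step 1: x' = [98111373/192646912, -79954475/96323456, 189648887/96323456], P' = [151193601/385293824 51752937/192646912 -53688813/192646912; 51752937/192646912 126926865/96323456 -164444341/96323456; -53688813/192646912 -164444341/96323456 234322025/96323456]
step 2: x' = [526227969114/318715253599, -14048964295/318715253599, -54304217754/318715253599], P' = [124927752999/318715253599 85345072749/318715253599 -88859378745/318715253599; 85345072749/318715253599 416960474009/318715253599 -540695618393/318715253599; -88859378745/318715253599 -540695618393/318715253599 770852033755/318715253599]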